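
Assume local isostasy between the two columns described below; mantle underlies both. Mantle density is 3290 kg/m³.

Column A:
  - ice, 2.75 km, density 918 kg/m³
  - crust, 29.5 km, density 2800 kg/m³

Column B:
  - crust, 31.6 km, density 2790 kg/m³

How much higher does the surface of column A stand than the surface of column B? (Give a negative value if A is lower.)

1.57 km

For any compensation level in the mantle, the mantle terms cancel and isostasy reduces to e = (Σt_A − Σt_B) − (Σ(ρt)_A − Σ(ρt)_B) / ρ_m.
Σt_A = 32.25 km; Σt_B = 31.6 km; Σ(ρt)_A = 85124.5; Σ(ρt)_B = 88164 (in km·kg/m³).
e = (32.25 − 31.6) − (85124.5 − 88164) / 3290 = 1.57 km.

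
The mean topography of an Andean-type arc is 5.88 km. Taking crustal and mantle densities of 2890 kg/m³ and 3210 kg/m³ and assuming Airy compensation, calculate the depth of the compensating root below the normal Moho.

In Airy isostatic equilibrium: the weight of the topography is balanced by the buoyancy of the root, ρ_c h = (ρ_m − ρ_c) r.
r = h · ρ_c / (ρ_m − ρ_c) = 5.88 km × 2890 / (3210 − 2890) = 53.1 km.

53.1 km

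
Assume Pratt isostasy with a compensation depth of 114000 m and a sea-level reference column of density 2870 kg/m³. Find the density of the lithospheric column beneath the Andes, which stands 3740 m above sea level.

2780 kg/m³

Pratt balance: ρ_ref D = ρ (D + h).
ρ = ρ_ref D/(D + h) = 2870 × 114000 m/(114000 m + 3740 m) = 2780 kg/m³.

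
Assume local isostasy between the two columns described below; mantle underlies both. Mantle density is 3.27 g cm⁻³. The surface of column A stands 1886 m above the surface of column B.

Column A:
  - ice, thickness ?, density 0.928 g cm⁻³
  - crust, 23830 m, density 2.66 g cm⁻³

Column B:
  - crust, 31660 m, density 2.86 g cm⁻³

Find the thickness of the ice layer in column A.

1970 m

Take the compensation level at the base of the deeper column (depth z_c below the surface of column A) and equate Σ ρ_i t_i down to z_c; mantle fills any gap and the z_c terms cancel.
Column A: x×0.928 + 23830×2.66 + (z_c − 23830 − x)×3.27
Column B: 1886×0 + 31660×2.86 + (z_c − 1886 − 31660)×3.27
The z_c×3.27 term appears on both sides and cancels. Collect the known terms of each column as K = Σ(ρt)_known − 3.27 × (depth of known layers): K_A = 63387.8 − 3.27×23830 = −14536.3; K_B = 90547.6 − 3.27×(1886 + 31660) = −19147.82.
Balance: K_A − x×(3.27 − 0.928) = K_B, so x = (K_A − K_B)/(3.27 − 0.928) = 4611.52/2.342 = 1970 m.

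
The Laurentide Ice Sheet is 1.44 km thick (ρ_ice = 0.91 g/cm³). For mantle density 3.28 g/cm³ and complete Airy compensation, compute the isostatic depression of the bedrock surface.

0.4 km

Balancing pressure at the compensation depth: the ice load ρ_ice t is balanced by mantle displaced below, ρ_m s.
s = t ρ_ice / ρ_m = 1.44 km × 0.91/3.28 = 0.4 km.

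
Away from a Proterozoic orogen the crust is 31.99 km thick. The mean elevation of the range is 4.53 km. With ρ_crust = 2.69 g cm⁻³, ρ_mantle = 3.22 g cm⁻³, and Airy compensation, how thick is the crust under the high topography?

Root depth r = h ρ_c / (ρ_m − ρ_c) = 4.53 km × 2.69 / 0.53 = 22.99 km.
Total thickness = T + h + r = 31.99 km + 4.53 km + 22.99 km = 59.5 km.

59.5 km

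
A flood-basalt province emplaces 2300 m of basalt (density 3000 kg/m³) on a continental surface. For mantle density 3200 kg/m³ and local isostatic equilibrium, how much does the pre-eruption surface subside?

2160 m

Subaerial loading: s = t ρ_load / ρ_m.
s = 2300 m × 3000/3200 = 2160 m.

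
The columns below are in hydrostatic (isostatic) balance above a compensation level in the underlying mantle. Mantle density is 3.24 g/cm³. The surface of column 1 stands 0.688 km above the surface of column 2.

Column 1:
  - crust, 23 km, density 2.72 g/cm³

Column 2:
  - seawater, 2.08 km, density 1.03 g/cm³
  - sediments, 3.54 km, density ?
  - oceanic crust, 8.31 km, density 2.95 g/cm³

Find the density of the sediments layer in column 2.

Take the compensation level at the base of the deeper column (depth z_c below the surface of column 1) and equate Σ ρ_i t_i down to z_c; mantle fills any gap and the z_c terms cancel.
Column 1: 23×2.72 + (z_c − 23)×3.24
Column 2: 0.688×0 + 2.08×1.03 + 3.54×ρ + 8.31×2.95 + (z_c − 0.688 − 13.93)×3.24
The z_c×3.24 term appears on both sides and cancels. Collect the known terms of each column as K = Σ(ρt)_known − 3.24 × (depth of known layers): K_1 = 62.56 − 3.24×23 = −11.96; K_2 = 26.6569 − 3.24×(0.688 + 13.93) = −20.70542.
Balance: K_1 = K_2 + 3.54×ρ, so ρ = (K_1 − K_2)/3.54 = 8.74542/3.54 = 2.47 g/cm³.

2.47 g/cm³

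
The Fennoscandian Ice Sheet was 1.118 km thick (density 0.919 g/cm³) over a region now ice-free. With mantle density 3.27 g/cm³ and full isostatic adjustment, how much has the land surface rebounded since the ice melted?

Removing the load lets mantle flow back in; uplift u satisfies ρ_ice t = ρ_m u.
u = t ρ_ice/ρ_m = 1.118 km × 0.919/3.27 = 0.314 km.

0.314 km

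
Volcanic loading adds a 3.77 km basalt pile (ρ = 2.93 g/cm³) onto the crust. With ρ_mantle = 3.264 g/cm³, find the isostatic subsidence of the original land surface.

3.38 km

Subaerial loading: s = t ρ_load / ρ_m.
s = 3.77 km × 2.93/3.264 = 3.38 km.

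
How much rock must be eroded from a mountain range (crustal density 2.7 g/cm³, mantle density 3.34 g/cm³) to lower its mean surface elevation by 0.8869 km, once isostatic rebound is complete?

Net drop Δ = e − u = e − e ρ_c/ρ_m = e (ρ_m − ρ_c)/ρ_m.
e = Δ ρ_m/(ρ_m − ρ_c) = 0.8869 km × 3.34/0.64 = 4.63 km.

4.63 km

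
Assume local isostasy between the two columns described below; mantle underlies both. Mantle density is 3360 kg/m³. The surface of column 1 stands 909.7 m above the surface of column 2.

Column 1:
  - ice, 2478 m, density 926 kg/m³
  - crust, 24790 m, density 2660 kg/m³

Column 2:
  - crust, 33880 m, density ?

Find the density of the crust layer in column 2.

Take the compensation level at the base of the deeper column (depth z_c below the surface of column 1) and equate Σ ρ_i t_i down to z_c; mantle fills any gap and the z_c terms cancel.
Column 1: 2478×926 + 24790×2660 + (z_c − 27268)×3360
Column 2: 909.7×0 + 33880×ρ + (z_c − 909.7 − 33880)×3360
The z_c×3360 term appears on both sides and cancels. Collect the known terms of each column as K = Σ(ρt)_known − 3360 × (depth of known layers): K_1 = 68236028 − 3360×27268 = −23384452; K_2 = 0 − 3360×(909.7 + 33880) = −116893392.
Balance: K_1 = K_2 + 33880×ρ, so ρ = (K_1 − K_2)/33880 = 93508900/33880 = 2760 kg/m³.

2760 kg/m³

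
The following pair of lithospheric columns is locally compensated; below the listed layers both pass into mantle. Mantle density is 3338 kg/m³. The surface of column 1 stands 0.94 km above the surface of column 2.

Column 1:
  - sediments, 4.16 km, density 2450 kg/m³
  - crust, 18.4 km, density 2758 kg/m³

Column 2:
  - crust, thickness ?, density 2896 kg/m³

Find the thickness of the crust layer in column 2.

Take the compensation level at the base of the deeper column (depth z_c below the surface of column 1) and equate Σ ρ_i t_i down to z_c; mantle fills any gap and the z_c terms cancel.
Column 1: 4.16×2450 + 18.4×2758 + (z_c − 22.56)×3338
Column 2: 0.94×0 + x×2896 + (z_c − 0.94 − 0 − x)×3338
The z_c×3338 term appears on both sides and cancels. Collect the known terms of each column as K = Σ(ρt)_known − 3338 × (depth of known layers): K_1 = 60939.2 − 3338×22.56 = −14366.08; K_2 = 0 − 3338×(0.94 + 0) = −3137.72.
Balance: K_1 = K_2 − x×(3338 − 2896), so x = (K_2 − K_1)/(3338 − 2896) = 11228.4/442 = 25.4 km.

25.4 km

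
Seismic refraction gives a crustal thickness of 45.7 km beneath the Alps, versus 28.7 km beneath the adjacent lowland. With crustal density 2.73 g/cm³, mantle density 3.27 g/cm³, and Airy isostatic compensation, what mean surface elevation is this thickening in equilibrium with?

Excess crust Δ = 45.7 km − 28.7 km = 17 km, split between elevation h and root r with h + r = Δ.
Airy balance ρ_c h = (ρ_m − ρ_c) r gives r = h ρ_c/(ρ_m − ρ_c), so h (1 + ρ_c/(ρ_m − ρ_c)) = Δ, i.e. h = Δ (ρ_m − ρ_c)/ρ_m.
h = 17 km × 0.54/3.27 = 2.81 km.

2.81 km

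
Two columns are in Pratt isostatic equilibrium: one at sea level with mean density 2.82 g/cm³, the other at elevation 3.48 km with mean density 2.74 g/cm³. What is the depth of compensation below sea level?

ρ_ref D = ρ (D + h) → D (ρ_ref − ρ) = ρ h.
D = ρ h/(ρ_ref − ρ) = 2.74 × 3.48 km/(2.82 − 2.74) = 119 km.

119 km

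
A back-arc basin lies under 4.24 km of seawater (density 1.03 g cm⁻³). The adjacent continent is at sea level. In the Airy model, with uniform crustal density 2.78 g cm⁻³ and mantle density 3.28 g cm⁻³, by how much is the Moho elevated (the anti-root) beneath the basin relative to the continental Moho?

14.8 km

For local isostatic compensation: replacing crust with seawater at the top is compensated by replacing crust with mantle at the base: d (ρ_c − ρ_w) = a (ρ_m − ρ_c).
a = d (ρ_c − ρ_w)/(ρ_m − ρ_c) = 4.24 km × 1.75/0.5 = 14.8 km.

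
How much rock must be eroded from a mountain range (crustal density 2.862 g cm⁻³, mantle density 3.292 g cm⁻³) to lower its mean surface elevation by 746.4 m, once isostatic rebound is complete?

Net drop Δ = e − u = e − e ρ_c/ρ_m = e (ρ_m − ρ_c)/ρ_m.
e = Δ ρ_m/(ρ_m − ρ_c) = 746.4 m × 3.292/0.43 = 5710 m.

5710 m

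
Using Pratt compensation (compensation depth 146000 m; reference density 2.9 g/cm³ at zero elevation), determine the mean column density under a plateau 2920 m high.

Pratt balance: ρ_ref D = ρ (D + h).
ρ = ρ_ref D/(D + h) = 2.9 × 146000 m/(146000 m + 2920 m) = 2.84 g/cm³.

2.84 g/cm³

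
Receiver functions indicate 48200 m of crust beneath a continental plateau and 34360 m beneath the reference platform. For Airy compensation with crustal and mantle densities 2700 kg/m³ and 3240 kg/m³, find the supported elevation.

Excess crust Δ = 48200 m − 34360 m = 13840 m, split between elevation h and root r with h + r = Δ.
Airy balance ρ_c h = (ρ_m − ρ_c) r gives r = h ρ_c/(ρ_m − ρ_c), so h (1 + ρ_c/(ρ_m − ρ_c)) = Δ, i.e. h = Δ (ρ_m − ρ_c)/ρ_m.
h = 13840 m × 540/3240 = 2310 m.

2310 m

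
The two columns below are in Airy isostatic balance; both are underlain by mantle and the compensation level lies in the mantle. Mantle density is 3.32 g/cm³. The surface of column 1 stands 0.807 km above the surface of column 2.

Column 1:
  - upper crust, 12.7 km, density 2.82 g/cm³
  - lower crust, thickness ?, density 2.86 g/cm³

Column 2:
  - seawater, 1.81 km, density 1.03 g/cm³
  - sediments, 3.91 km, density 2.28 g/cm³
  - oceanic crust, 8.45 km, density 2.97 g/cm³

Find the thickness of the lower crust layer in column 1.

Take the compensation level at the base of the deeper column (depth z_c below the surface of column 1) and equate Σ ρ_i t_i down to z_c; mantle fills any gap and the z_c terms cancel.
Column 1: 12.7×2.82 + x×2.86 + (z_c − 12.7 − x)×3.32
Column 2: 0.807×0 + 1.81×1.03 + 3.91×2.28 + 8.45×2.97 + (z_c − 0.807 − 14.17)×3.32
The z_c×3.32 term appears on both sides and cancels. Collect the known terms of each column as K = Σ(ρt)_known − 3.32 × (depth of known layers): K_1 = 35.814 − 3.32×12.7 = −6.35; K_2 = 35.8756 − 3.32×(0.807 + 14.17) = −13.84804.
Balance: K_1 − x×(3.32 − 2.86) = K_2, so x = (K_1 − K_2)/(3.32 − 2.86) = 7.49804/0.46 = 16.3 km.

16.3 km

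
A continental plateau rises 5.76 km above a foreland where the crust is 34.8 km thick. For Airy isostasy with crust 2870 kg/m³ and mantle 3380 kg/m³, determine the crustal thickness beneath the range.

73 km

Root depth r = h ρ_c / (ρ_m − ρ_c) = 5.76 km × 2870 / 510 = 32.41 km.
Total thickness = T + h + r = 34.8 km + 5.76 km + 32.41 km = 73 km.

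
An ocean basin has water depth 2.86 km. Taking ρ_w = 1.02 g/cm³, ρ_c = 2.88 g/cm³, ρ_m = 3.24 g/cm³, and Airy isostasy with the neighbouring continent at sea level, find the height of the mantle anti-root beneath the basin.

Isostatic balance requires: replacing crust with seawater at the top is compensated by replacing crust with mantle at the base: d (ρ_c − ρ_w) = a (ρ_m − ρ_c).
a = d (ρ_c − ρ_w)/(ρ_m − ρ_c) = 2.86 km × 1.86/0.36 = 14.8 km.

14.8 km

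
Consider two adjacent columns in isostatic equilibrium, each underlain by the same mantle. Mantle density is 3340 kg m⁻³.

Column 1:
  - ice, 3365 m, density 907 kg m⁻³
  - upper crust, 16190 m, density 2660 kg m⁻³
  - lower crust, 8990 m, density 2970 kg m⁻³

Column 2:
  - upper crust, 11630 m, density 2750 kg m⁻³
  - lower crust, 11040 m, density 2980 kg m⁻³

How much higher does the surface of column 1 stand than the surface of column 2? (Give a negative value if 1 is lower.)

For any compensation level in the mantle, the mantle terms cancel and isostasy reduces to e = (Σt_1 − Σt_2) − (Σ(ρt)_1 − Σ(ρt)_2) / ρ_m.
Σt_1 = 28545 m; Σt_2 = 22670 m; Σ(ρt)_1 = 72817755; Σ(ρt)_2 = 64881700 (in m·kg m⁻³).
e = (28545 − 22670) − (72817755 − 64881700) / 3340 = 3500 m.

3500 m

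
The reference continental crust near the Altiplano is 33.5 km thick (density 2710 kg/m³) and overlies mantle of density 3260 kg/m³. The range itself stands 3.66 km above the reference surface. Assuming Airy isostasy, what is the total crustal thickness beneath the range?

Root depth r = h ρ_c / (ρ_m − ρ_c) = 3.66 km × 2710 / 550 = 18.03 km.
Total thickness = T + h + r = 33.5 km + 3.66 km + 18.03 km = 55.2 km.

55.2 km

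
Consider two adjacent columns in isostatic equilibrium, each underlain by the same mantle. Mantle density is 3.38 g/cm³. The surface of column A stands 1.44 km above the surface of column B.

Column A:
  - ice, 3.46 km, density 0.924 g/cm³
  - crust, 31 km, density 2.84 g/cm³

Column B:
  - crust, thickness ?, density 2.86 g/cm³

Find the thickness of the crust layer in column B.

Take the compensation level at the base of the deeper column (depth z_c below the surface of column A) and equate Σ ρ_i t_i down to z_c; mantle fills any gap and the z_c terms cancel.
Column A: 3.46×0.924 + 31×2.84 + (z_c − 34.46)×3.38
Column B: 1.44×0 + x×2.86 + (z_c − 1.44 − 0 − x)×3.38
The z_c×3.38 term appears on both sides and cancels. Collect the known terms of each column as K = Σ(ρt)_known − 3.38 × (depth of known layers): K_A = 91.23704 − 3.38×34.46 = −25.23776; K_B = 0 − 3.38×(1.44 + 0) = −4.8672.
Balance: K_A = K_B − x×(3.38 − 2.86), so x = (K_B − K_A)/(3.38 − 2.86) = 20.3706/0.52 = 39.2 km.

39.2 km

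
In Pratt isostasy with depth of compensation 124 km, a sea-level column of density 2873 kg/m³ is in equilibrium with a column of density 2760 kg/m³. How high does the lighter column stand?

ρ_ref D = ρ (D + h) → h = D (ρ_ref − ρ)/ρ.
h = 124 km × (2873 − 2760)/2760 = 5.08 km.

5.08 km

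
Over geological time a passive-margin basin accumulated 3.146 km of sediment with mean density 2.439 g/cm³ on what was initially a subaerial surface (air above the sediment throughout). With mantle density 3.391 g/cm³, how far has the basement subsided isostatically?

2.26 km

Subaerial load: s = t ρ_sed / ρ_m = 3.146 km × 2.439/3.391 = 2.26 km.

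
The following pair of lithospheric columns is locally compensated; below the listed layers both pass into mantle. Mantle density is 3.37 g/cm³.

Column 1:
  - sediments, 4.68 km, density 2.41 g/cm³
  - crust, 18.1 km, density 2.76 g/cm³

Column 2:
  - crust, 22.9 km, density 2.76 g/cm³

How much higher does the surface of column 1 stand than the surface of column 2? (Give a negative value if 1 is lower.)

0.464 km

For any compensation level in the mantle, the mantle terms cancel and isostasy reduces to e = (Σt_1 − Σt_2) − (Σ(ρt)_1 − Σ(ρt)_2) / ρ_m.
Σt_1 = 22.78 km; Σt_2 = 22.9 km; Σ(ρt)_1 = 61.2348; Σ(ρt)_2 = 63.204 (in km·g/cm³).
e = (22.78 − 22.9) − (61.2348 − 63.204) / 3.37 = 0.464 km.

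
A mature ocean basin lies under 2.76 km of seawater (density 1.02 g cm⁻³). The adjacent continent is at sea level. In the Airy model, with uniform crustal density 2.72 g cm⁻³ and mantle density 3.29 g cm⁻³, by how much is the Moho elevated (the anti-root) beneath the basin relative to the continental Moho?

8.23 km

In Airy isostatic equilibrium: replacing crust with seawater at the top is compensated by replacing crust with mantle at the base: d (ρ_c − ρ_w) = a (ρ_m − ρ_c).
a = d (ρ_c − ρ_w)/(ρ_m − ρ_c) = 2.76 km × 1.7/0.57 = 8.23 km.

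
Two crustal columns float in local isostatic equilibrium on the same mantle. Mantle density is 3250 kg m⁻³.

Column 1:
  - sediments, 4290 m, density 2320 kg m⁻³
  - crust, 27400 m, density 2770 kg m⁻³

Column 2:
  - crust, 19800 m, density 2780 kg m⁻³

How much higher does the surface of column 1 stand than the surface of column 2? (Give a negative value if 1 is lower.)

For any compensation level in the mantle, the mantle terms cancel and isostasy reduces to e = (Σt_1 − Σt_2) − (Σ(ρt)_1 − Σ(ρt)_2) / ρ_m.
Σt_1 = 31690 m; Σt_2 = 19800 m; Σ(ρt)_1 = 85850800; Σ(ρt)_2 = 55044000 (in m·kg m⁻³).
e = (31690 − 19800) − (85850800 − 55044000) / 3250 = 2410 m.

2410 m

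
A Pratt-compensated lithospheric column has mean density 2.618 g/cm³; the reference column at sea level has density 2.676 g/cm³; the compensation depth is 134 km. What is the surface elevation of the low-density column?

2.97 km

ρ_ref D = ρ (D + h) → h = D (ρ_ref − ρ)/ρ.
h = 134 km × (2.676 − 2.618)/2.618 = 2.97 km.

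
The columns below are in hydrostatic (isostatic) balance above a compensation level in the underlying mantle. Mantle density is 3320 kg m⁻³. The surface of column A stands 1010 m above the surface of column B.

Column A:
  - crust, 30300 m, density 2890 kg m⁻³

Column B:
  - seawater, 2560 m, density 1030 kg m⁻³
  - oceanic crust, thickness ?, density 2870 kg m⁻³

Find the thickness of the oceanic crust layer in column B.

8470 m

Take the compensation level at the base of the deeper column (depth z_c below the surface of column A) and equate Σ ρ_i t_i down to z_c; mantle fills any gap and the z_c terms cancel.
Column A: 30300×2890 + (z_c − 30300)×3320
Column B: 1010×0 + 2560×1030 + x×2870 + (z_c − 1010 − 2560 − x)×3320
The z_c×3320 term appears on both sides and cancels. Collect the known terms of each column as K = Σ(ρt)_known − 3320 × (depth of known layers): K_A = 87567000 − 3320×30300 = −13029000; K_B = 2636800 − 3320×(1010 + 2560) = −9215600.
Balance: K_A = K_B − x×(3320 − 2870), so x = (K_B − K_A)/(3320 − 2870) = 3813400/450 = 8470 m.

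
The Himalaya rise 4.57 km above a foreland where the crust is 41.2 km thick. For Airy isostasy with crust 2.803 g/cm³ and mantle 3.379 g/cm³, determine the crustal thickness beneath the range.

68 km

Root depth r = h ρ_c / (ρ_m − ρ_c) = 4.57 km × 2.803 / 0.576 = 22.24 km.
Total thickness = T + h + r = 41.2 km + 4.57 km + 22.24 km = 68 km.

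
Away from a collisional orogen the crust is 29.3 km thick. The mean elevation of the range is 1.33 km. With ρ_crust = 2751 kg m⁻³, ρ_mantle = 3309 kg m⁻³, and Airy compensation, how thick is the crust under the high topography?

37.2 km

Root depth r = h ρ_c / (ρ_m − ρ_c) = 1.33 km × 2751 / 558 = 6.557 km.
Total thickness = T + h + r = 29.3 km + 1.33 km + 6.557 km = 37.2 km.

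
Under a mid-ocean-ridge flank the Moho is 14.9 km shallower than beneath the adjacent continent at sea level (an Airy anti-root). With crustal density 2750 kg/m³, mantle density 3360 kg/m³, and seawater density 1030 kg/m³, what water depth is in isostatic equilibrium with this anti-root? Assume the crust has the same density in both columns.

Replacing a thickness d of crust by seawater at the top must be balanced by replacing crust with mantle at the base: d (ρ_c − ρ_w) = a (ρ_m − ρ_c).
d = a (ρ_m − ρ_c)/(ρ_c − ρ_w) = 14.9 km × 610/1720 = 5.28 km.

5.28 km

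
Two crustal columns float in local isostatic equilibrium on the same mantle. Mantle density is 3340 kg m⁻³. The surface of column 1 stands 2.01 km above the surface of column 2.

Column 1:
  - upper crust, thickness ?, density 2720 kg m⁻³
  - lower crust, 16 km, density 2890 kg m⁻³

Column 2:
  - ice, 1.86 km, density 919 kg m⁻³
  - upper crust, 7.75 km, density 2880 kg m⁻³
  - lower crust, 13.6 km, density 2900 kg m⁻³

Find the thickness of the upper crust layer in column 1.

21.9 km

Take the compensation level at the base of the deeper column (depth z_c below the surface of column 1) and equate Σ ρ_i t_i down to z_c; mantle fills any gap and the z_c terms cancel.
Column 1: x×2720 + 16×2890 + (z_c − 16 − x)×3340
Column 2: 2.01×0 + 1.86×919 + 7.75×2880 + 13.6×2900 + (z_c − 2.01 − 23.21)×3340
The z_c×3340 term appears on both sides and cancels. Collect the known terms of each column as K = Σ(ρt)_known − 3340 × (depth of known layers): K_1 = 46240 − 3340×16 = −7200; K_2 = 63469.34 − 3340×(2.01 + 23.21) = −20765.46.
Balance: K_1 − x×(3340 − 2720) = K_2, so x = (K_1 − K_2)/(3340 − 2720) = 13565.5/620 = 21.9 km.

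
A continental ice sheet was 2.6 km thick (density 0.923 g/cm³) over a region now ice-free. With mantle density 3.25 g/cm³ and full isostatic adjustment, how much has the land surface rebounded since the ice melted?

0.738 km

Removing the load lets mantle flow back in; uplift u satisfies ρ_ice t = ρ_m u.
u = t ρ_ice/ρ_m = 2.6 km × 0.923/3.25 = 0.738 km.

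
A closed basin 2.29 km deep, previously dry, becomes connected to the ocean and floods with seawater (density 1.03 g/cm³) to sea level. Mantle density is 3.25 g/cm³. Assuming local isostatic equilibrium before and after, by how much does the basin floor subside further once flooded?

1.06 km

After flooding the water column is d + s deep. Its weight must equal the weight of mantle displaced by the extra subsidence s: (d + s) ρ_w = s ρ_m.
s = d ρ_w / (ρ_m − ρ_w) = 2.29 km × 1.03/(3.25 − 1.03) = 1.06 km.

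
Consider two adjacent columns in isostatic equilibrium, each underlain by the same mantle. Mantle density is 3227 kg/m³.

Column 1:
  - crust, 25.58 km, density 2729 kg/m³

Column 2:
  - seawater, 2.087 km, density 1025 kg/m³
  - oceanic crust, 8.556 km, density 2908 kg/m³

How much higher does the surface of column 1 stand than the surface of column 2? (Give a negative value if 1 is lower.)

1.68 km

For any compensation level in the mantle, the mantle terms cancel and isostasy reduces to e = (Σt_1 − Σt_2) − (Σ(ρt)_1 − Σ(ρt)_2) / ρ_m.
Σt_1 = 25.58 km; Σt_2 = 10.643 km; Σ(ρt)_1 = 69807.82; Σ(ρt)_2 = 27020.023 (in km·kg/m³).
e = (25.58 − 10.643) − (69807.82 − 27020.023) / 3227 = 1.68 km.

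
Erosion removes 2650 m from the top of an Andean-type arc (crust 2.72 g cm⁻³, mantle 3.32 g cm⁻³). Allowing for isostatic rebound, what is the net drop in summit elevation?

479 m

Rebound u = e ρ_c/ρ_m = 2650 m × 2.72/3.32 = 2171 m.
Net surface drop = e − u = 2650 m − 2171 m = e (ρ_m − ρ_c)/ρ_m = 479 m.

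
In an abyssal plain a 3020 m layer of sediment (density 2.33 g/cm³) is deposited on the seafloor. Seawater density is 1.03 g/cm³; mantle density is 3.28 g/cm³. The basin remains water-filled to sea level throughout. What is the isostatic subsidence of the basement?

Submarine loading: the sediment displaces seawater, and the subsidence is in turn flooded, so s (ρ_m − ρ_w) = t (ρ_sed − ρ_w).
s = 3020 m × (2.33 − 1.03) / (3.28 − 1.03) = 1740 m.

1740 m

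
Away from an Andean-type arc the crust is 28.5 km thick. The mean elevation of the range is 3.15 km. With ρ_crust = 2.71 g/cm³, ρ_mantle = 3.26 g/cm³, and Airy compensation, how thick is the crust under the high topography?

47.2 km

Root depth r = h ρ_c / (ρ_m − ρ_c) = 3.15 km × 2.71 / 0.55 = 15.52 km.
Total thickness = T + h + r = 28.5 km + 3.15 km + 15.52 km = 47.2 km.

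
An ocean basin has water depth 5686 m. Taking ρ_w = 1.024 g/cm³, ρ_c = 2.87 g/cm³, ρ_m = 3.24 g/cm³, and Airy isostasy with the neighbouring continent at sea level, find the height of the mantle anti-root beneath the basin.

28400 m

In Airy isostatic equilibrium: replacing crust with seawater at the top is compensated by replacing crust with mantle at the base: d (ρ_c − ρ_w) = a (ρ_m − ρ_c).
a = d (ρ_c − ρ_w)/(ρ_m − ρ_c) = 5686 m × 1.846/0.37 = 28400 m.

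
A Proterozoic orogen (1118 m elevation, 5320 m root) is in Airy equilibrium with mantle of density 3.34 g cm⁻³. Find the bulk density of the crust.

ρ_c h = (ρ_m − ρ_c) r → ρ_c (h + r) = ρ_m r → ρ_c = ρ_m r / (h + r).
ρ_c = 3.34 × 5320 m / (1118 m + 5320 m) = 2.76 g cm⁻³.

2.76 g cm⁻³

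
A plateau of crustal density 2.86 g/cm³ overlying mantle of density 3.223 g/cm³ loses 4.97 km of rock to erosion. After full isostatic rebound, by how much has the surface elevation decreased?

Rebound u = e ρ_c/ρ_m = 4.97 km × 2.86/3.223 = 4.41 km.
Net surface drop = e − u = 4.97 km − 4.41 km = e (ρ_m − ρ_c)/ρ_m = 0.56 km.

0.56 km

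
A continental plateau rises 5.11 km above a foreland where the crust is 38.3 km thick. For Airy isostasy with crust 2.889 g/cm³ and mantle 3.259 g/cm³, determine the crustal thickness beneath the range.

Root depth r = h ρ_c / (ρ_m − ρ_c) = 5.11 km × 2.889 / 0.37 = 39.9 km.
Total thickness = T + h + r = 38.3 km + 5.11 km + 39.9 km = 83.3 km.

83.3 km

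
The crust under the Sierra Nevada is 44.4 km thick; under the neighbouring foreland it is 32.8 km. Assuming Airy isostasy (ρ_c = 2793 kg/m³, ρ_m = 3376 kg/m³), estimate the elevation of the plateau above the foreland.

Excess crust Δ = 44.4 km − 32.8 km = 11.6 km, split between elevation h and root r with h + r = Δ.
Airy balance ρ_c h = (ρ_m − ρ_c) r gives r = h ρ_c/(ρ_m − ρ_c), so h (1 + ρ_c/(ρ_m − ρ_c)) = Δ, i.e. h = Δ (ρ_m − ρ_c)/ρ_m.
h = 11.6 km × 583/3376 = 2 km.

2 km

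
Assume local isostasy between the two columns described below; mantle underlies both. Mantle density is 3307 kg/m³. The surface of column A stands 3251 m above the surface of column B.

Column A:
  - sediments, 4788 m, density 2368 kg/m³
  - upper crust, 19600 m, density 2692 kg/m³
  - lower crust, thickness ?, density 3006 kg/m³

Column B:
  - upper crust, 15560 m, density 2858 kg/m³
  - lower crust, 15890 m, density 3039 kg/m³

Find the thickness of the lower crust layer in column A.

Take the compensation level at the base of the deeper column (depth z_c below the surface of column A) and equate Σ ρ_i t_i down to z_c; mantle fills any gap and the z_c terms cancel.
Column A: 4788×2368 + 19600×2692 + x×3006 + (z_c − 24388 − x)×3307
Column B: 3251×0 + 15560×2858 + 15890×3039 + (z_c − 3251 − 31450)×3307
The z_c×3307 term appears on both sides and cancels. Collect the known terms of each column as K = Σ(ρt)_known − 3307 × (depth of known layers): K_A = 64101184 − 3307×24388 = −16549932; K_B = 92760190 − 3307×(3251 + 31450) = −21996017.
Balance: K_A − x×(3307 − 3006) = K_B, so x = (K_A − K_B)/(3307 − 3006) = 5446080/301 = 18100 m.

18100 m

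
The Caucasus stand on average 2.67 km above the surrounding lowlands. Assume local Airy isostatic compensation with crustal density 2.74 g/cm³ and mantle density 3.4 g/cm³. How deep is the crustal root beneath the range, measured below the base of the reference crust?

11.1 km

Balancing pressure at the compensation depth: the weight of the topography is balanced by the buoyancy of the root, ρ_c h = (ρ_m − ρ_c) r.
r = h · ρ_c / (ρ_m − ρ_c) = 2.67 km × 2.74 / (3.4 − 2.74) = 11.1 km.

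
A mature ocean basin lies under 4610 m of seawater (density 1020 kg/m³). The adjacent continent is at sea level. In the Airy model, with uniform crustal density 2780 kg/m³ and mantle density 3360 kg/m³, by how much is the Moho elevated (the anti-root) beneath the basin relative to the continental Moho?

Isostatic balance requires: replacing crust with seawater at the top is compensated by replacing crust with mantle at the base: d (ρ_c − ρ_w) = a (ρ_m − ρ_c).
a = d (ρ_c − ρ_w)/(ρ_m − ρ_c) = 4610 m × 1760/580 = 14000 m.

14000 m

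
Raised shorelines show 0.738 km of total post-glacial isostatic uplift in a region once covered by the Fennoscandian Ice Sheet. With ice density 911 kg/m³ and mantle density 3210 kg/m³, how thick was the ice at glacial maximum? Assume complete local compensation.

2.6 km

u = t ρ_ice/ρ_m → t = u ρ_m/ρ_ice = 0.738 km × 3210/911 = 2.6 km.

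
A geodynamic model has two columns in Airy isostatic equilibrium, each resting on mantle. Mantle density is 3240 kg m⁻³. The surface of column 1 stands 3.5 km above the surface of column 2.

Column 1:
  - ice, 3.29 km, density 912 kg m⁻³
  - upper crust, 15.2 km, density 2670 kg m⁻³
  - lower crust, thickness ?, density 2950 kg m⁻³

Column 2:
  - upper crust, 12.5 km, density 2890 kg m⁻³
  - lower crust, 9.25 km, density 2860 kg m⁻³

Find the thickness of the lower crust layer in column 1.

Take the compensation level at the base of the deeper column (depth z_c below the surface of column 1) and equate Σ ρ_i t_i down to z_c; mantle fills any gap and the z_c terms cancel.
Column 1: 3.29×912 + 15.2×2670 + x×2950 + (z_c − 18.49 − x)×3240
Column 2: 3.5×0 + 12.5×2890 + 9.25×2860 + (z_c − 3.5 − 21.75)×3240
The z_c×3240 term appears on both sides and cancels. Collect the known terms of each column as K = Σ(ρt)_known − 3240 × (depth of known layers): K_1 = 43584.48 − 3240×18.49 = −16323.12; K_2 = 62580 − 3240×(3.5 + 21.75) = −19230.
Balance: K_1 − x×(3240 − 2950) = K_2, so x = (K_1 − K_2)/(3240 − 2950) = 2906.88/290 = 10 km.

10 km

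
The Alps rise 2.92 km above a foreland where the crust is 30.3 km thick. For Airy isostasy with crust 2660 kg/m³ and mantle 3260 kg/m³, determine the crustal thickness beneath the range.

46.2 km

Root depth r = h ρ_c / (ρ_m − ρ_c) = 2.92 km × 2660 / 600 = 12.95 km.
Total thickness = T + h + r = 30.3 km + 2.92 km + 12.95 km = 46.2 km.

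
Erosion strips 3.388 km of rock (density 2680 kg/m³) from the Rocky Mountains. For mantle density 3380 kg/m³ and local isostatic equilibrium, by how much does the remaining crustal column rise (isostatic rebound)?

2.69 km

Unloading: uplift u = e ρ_c/ρ_m = 3.388 km × 2680/3380 = 2.69 km.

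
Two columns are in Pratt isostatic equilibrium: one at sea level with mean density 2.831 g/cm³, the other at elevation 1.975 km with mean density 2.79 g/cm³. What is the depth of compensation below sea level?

134 km

ρ_ref D = ρ (D + h) → D (ρ_ref − ρ) = ρ h.
D = ρ h/(ρ_ref − ρ) = 2.79 × 1.975 km/(2.831 − 2.79) = 134 km.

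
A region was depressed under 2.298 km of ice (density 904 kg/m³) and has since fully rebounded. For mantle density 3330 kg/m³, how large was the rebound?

0.624 km

Removing the load lets mantle flow back in; uplift u satisfies ρ_ice t = ρ_m u.
u = t ρ_ice/ρ_m = 2.298 km × 904/3330 = 0.624 km.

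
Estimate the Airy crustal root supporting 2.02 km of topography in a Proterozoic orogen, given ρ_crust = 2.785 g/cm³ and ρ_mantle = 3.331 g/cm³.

10.3 km

Equating mass per unit area of the two columns: the weight of the topography is balanced by the buoyancy of the root, ρ_c h = (ρ_m − ρ_c) r.
r = h · ρ_c / (ρ_m − ρ_c) = 2.02 km × 2.785 / (3.331 − 2.785) = 10.3 km.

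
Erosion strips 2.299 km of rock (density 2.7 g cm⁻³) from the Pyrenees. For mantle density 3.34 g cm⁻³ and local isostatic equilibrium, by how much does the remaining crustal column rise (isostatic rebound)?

Unloading: uplift u = e ρ_c/ρ_m = 2.299 km × 2.7/3.34 = 1.86 km.

1.86 km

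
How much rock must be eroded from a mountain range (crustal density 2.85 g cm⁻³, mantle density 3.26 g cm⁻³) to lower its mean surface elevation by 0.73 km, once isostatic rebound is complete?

Net drop Δ = e − u = e − e ρ_c/ρ_m = e (ρ_m − ρ_c)/ρ_m.
e = Δ ρ_m/(ρ_m − ρ_c) = 0.73 km × 3.26/0.41 = 5.8 km.

5.8 km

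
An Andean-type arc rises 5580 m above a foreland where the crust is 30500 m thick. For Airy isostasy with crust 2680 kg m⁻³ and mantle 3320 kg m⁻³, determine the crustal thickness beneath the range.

59400 m

Root depth r = h ρ_c / (ρ_m − ρ_c) = 5580 m × 2680 / 640 = 23370 m.
Total thickness = T + h + r = 30500 m + 5580 m + 23370 m = 59400 m.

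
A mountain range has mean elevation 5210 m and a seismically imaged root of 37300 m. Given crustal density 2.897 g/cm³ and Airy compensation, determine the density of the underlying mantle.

3.3 g/cm³

Airy balance: ρ_c h = (ρ_m − ρ_c) r → ρ_m = ρ_c (1 + h/r).
ρ_m = 2.897 × (1 + 5210 m/37300 m) = 3.3 g/cm³.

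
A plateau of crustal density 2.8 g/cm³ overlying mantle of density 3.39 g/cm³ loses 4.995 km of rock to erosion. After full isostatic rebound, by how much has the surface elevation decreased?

Rebound u = e ρ_c/ρ_m = 4.995 km × 2.8/3.39 = 4.126 km.
Net surface drop = e − u = 4.995 km − 4.126 km = e (ρ_m − ρ_c)/ρ_m = 0.869 km.

0.869 km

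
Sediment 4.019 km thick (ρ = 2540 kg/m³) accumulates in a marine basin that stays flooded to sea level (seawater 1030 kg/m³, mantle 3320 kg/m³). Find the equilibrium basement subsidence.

Submarine loading: the sediment displaces seawater, and the subsidence is in turn flooded, so s (ρ_m − ρ_w) = t (ρ_sed − ρ_w).
s = 4.019 km × (2540 − 1030) / (3320 − 1030) = 2.65 km.

2.65 km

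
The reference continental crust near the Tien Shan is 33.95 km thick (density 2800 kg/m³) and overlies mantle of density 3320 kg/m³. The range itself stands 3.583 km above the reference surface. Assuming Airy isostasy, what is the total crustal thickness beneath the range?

Root depth r = h ρ_c / (ρ_m − ρ_c) = 3.583 km × 2800 / 520 = 19.29 km.
Total thickness = T + h + r = 33.95 km + 3.583 km + 19.29 km = 56.8 km.

56.8 km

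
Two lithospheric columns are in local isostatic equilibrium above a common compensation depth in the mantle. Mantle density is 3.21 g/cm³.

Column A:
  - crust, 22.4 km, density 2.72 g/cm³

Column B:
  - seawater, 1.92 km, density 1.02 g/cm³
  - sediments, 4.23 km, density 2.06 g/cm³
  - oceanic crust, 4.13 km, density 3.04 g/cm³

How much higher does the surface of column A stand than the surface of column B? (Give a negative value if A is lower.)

0.375 km

For any compensation level in the mantle, the mantle terms cancel and isostasy reduces to e = (Σt_A − Σt_B) − (Σ(ρt)_A − Σ(ρt)_B) / ρ_m.
Σt_A = 22.4 km; Σt_B = 10.28 km; Σ(ρt)_A = 60.928; Σ(ρt)_B = 23.2274 (in km·g/cm³).
e = (22.4 − 10.28) − (60.928 − 23.2274) / 3.21 = 0.375 km.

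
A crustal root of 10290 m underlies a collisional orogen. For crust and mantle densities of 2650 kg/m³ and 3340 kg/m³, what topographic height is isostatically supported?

Balancing pressure at the compensation depth: ρ_c h = (ρ_m − ρ_c) r.
h = r (ρ_m − ρ_c) / ρ_c = 10290 m × (3340 − 2650) / 2650 = 2680 m.

2680 m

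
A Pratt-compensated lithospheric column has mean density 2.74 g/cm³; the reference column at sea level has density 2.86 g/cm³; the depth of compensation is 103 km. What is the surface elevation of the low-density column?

ρ_ref D = ρ (D + h) → h = D (ρ_ref − ρ)/ρ.
h = 103 km × (2.86 − 2.74)/2.74 = 4.51 km.

4.51 km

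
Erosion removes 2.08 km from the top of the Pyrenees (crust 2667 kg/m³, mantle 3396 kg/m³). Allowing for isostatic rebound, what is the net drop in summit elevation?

Rebound u = e ρ_c/ρ_m = 2.08 km × 2667/3396 = 1.633 km.
Net surface drop = e − u = 2.08 km − 1.633 km = e (ρ_m − ρ_c)/ρ_m = 0.447 km.

0.447 km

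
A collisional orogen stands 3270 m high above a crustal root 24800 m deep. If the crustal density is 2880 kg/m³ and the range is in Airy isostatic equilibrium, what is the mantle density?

Airy balance: ρ_c h = (ρ_m − ρ_c) r → ρ_m = ρ_c (1 + h/r).
ρ_m = 2880 × (1 + 3270 m/24800 m) = 3260 kg/m³.

3260 kg/m³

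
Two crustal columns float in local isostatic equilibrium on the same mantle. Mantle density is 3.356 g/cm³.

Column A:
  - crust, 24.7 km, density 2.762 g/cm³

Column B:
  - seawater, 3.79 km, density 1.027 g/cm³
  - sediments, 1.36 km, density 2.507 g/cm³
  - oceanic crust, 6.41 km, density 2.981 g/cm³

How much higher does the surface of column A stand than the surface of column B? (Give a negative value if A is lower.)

For any compensation level in the mantle, the mantle terms cancel and isostasy reduces to e = (Σt_A − Σt_B) − (Σ(ρt)_A − Σ(ρt)_B) / ρ_m.
Σt_A = 24.7 km; Σt_B = 11.56 km; Σ(ρt)_A = 68.2214; Σ(ρt)_B = 26.41006 (in km·g/cm³).
e = (24.7 − 11.56) − (68.2214 − 26.41006) / 3.356 = 0.681 km.

0.681 km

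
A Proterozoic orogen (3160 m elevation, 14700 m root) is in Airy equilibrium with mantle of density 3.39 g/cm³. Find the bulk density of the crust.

2.79 g/cm³

ρ_c h = (ρ_m − ρ_c) r → ρ_c (h + r) = ρ_m r → ρ_c = ρ_m r / (h + r).
ρ_c = 3.39 × 14700 m / (3160 m + 14700 m) = 2.79 g/cm³.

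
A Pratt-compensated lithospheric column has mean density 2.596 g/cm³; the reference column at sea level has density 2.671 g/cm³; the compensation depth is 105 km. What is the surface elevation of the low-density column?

3.03 km

ρ_ref D = ρ (D + h) → h = D (ρ_ref − ρ)/ρ.
h = 105 km × (2.671 − 2.596)/2.596 = 3.03 km.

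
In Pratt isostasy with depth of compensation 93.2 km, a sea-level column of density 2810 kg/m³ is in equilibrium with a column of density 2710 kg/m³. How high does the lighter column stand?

ρ_ref D = ρ (D + h) → h = D (ρ_ref − ρ)/ρ.
h = 93.2 km × (2810 − 2710)/2710 = 3.44 km.

3.44 km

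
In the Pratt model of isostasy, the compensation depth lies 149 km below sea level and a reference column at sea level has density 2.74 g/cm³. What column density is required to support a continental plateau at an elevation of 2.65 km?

Pratt balance: ρ_ref D = ρ (D + h).
ρ = ρ_ref D/(D + h) = 2.74 × 149 km/(149 km + 2.65 km) = 2.69 g/cm³.

2.69 g/cm³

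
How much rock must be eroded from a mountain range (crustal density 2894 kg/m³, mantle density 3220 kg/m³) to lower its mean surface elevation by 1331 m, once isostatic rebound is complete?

13100 m

Net drop Δ = e − u = e − e ρ_c/ρ_m = e (ρ_m − ρ_c)/ρ_m.
e = Δ ρ_m/(ρ_m − ρ_c) = 1331 m × 3220/326 = 13100 m.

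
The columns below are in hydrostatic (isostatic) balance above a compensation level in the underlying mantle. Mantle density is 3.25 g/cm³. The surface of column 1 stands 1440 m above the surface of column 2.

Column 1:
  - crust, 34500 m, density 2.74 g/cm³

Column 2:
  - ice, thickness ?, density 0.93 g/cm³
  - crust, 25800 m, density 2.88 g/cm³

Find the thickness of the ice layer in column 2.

1450 m

Take the compensation level at the base of the deeper column (depth z_c below the surface of column 1) and equate Σ ρ_i t_i down to z_c; mantle fills any gap and the z_c terms cancel.
Column 1: 34500×2.74 + (z_c − 34500)×3.25
Column 2: 1440×0 + x×0.93 + 25800×2.88 + (z_c − 1440 − 25800 − x)×3.25
The z_c×3.25 term appears on both sides and cancels. Collect the known terms of each column as K = Σ(ρt)_known − 3.25 × (depth of known layers): K_1 = 94530 − 3.25×34500 = −17595; K_2 = 74304 − 3.25×(1440 + 25800) = −14226.
Balance: K_1 = K_2 − x×(3.25 − 0.93), so x = (K_2 − K_1)/(3.25 − 0.93) = 3369/2.32 = 1450 m.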